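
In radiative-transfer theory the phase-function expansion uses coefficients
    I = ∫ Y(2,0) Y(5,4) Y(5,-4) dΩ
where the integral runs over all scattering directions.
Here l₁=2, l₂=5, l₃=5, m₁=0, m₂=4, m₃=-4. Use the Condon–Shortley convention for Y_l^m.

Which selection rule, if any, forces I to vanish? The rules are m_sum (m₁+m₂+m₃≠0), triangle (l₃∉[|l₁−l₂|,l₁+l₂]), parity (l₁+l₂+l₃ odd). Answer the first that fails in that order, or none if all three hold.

m₁+m₂+m₃ = 0 + 4 − 4 = 0  ✓
triangle: |2−5|=3 ≤ l₃=5 ≤ 2+5=7  ✓
parity: l₁+l₂+l₃ = 12 is even  ✓

none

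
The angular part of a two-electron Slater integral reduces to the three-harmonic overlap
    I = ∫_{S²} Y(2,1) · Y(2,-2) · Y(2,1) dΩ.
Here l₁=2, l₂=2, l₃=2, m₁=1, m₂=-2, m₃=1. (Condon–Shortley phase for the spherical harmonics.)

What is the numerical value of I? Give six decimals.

0.220728

m-sum 0 ✓  L=6 even ✓  0≤2≤4 ✓
Π(2lᵢ+1) = 5×5×5 = 125
triangle coeff Δ(2,2,2) = 1/630
Σ_t [0,2]: t=0:+1/8 t=1:−1/1 t=2:+1/8 = -3/4
(3j)²=2/35 [(2 2 2; 0 0 0)], sign=-1
Σ_t [0,0]: t=0:+1/4 = 1/4
(3j)²=3/35 [(2 2 2; 1 -2 1)], sign=-1
⇒ 4πI² = 30/49
I = (+1)√(30/49/(4π)) = 0.22072812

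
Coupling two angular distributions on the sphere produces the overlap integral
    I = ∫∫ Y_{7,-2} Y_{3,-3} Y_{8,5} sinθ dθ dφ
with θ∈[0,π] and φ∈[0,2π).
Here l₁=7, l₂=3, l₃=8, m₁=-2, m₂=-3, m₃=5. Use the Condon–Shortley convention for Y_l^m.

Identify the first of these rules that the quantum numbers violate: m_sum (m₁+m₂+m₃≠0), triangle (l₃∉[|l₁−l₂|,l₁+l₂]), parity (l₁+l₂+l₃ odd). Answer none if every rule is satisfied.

none

azimuthal sum: -2 − 3 + 5 = 0  ✓
4 ≤ 8 ≤ 10 (triangle on l)  ✓
L = 7 + 3 + 8 = 18 (even)  ✓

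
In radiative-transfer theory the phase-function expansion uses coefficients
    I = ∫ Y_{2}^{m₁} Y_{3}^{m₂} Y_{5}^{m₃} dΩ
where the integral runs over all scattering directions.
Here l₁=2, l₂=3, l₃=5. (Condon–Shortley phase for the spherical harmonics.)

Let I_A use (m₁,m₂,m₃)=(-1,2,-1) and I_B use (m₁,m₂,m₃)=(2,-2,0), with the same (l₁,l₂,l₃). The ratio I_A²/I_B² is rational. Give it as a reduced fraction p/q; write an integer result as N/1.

l's match ⇒ only the (l;m) 3-j factors differ between A and B.
A: triangle coeff Δ(2,3,5) = 1/2310; Σ_t [0,0]: t=0:+1/720 = 1/720; (3j)²=4/385 [(2 3 5; -1 2 -1)], sign=+1
B: triangle coeff Δ(2,3,5) = 1/2310; Σ_t [0,0]: t=0:+1/2880 = 1/2880; (3j)²=1/462 [(2 3 5; 2 -2 0)], sign=-1
I_A²/I_B² = (4/385)/(1/462) = 24/5

24/5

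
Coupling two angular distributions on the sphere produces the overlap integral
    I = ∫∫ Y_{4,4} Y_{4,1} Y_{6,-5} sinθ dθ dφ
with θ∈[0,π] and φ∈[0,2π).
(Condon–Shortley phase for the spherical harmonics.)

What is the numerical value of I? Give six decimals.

0.200167

Checks pass: Σm=0; 14 even; l₃=6∈[0,8].
(2·4+1)(2·4+1)(2·6+1) = 1053
Δ: 2! 6! 6! / 15! → 1/1261260
sum: t=0:+1/4608 t=1:−1/1296 t=2:+1/4608 = -7/20736
3j²(4 4 6; 0 0 0) = Δ·Π!·Σ² = 20/1287  (sign -1)
sum: t=0:+1/172800 = 1/172800
3j²(4 4 6; 4 1 -5) = Δ·Π!·Σ² = 2/65  (sign -1)
combine: 4πI² = 1053·20/1287·2/65 = 72/143
take √, sign +1: I = 0.20016738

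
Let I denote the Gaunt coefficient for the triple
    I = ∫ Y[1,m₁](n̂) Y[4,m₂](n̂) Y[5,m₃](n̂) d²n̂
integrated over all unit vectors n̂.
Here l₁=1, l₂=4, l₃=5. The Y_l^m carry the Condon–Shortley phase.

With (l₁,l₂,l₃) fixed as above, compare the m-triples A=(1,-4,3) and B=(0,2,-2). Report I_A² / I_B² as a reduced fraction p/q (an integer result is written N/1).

1/21

l's match ⇒ only the (l;m) 3-j factors differ between A and B.
A: triangle coeff Δ(1,4,5) = 1/495; Σ_t [0,0]: t=0:+1/80640 = 1/80640; (3j)²=1/495 [(1 4 5; 1 -4 3)], sign=+1
B: triangle coeff Δ(1,4,5) = 1/495; Σ_t [0,0]: t=0:+1/1440 = 1/1440; (3j)²=7/165 [(1 4 5; 0 2 -2)], sign=-1
I_A²/I_B² = (1/495)/(7/165) = 1/21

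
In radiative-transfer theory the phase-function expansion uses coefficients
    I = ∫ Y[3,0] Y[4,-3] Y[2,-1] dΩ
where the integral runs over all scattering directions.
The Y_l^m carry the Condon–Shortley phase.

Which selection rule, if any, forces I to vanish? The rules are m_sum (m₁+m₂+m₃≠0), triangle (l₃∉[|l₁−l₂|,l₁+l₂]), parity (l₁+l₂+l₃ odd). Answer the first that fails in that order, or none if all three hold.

Σmᵢ = -4  ✗
l₃∈[|l₁−l₂|,l₁+l₂]=[1,7], have l₃=2
Σlᵢ = 9 ⇒ odd

m_sum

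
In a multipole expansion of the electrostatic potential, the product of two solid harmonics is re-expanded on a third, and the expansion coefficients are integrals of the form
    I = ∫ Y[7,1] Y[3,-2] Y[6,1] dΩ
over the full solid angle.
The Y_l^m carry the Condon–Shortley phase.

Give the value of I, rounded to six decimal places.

m-sum 0 ✓  L=16 even ✓  4≤6≤10 ✓
Π(2lᵢ+1) = 15×7×13 = 1365
triangle coeff Δ(7,3,6) = 1/2042040
Σ_t [1,3]: t=1:−1/207360 t=2:+1/57600 t=3:−1/207360 = 1/129600
(3j)²=168/12155 [(7 3 6; 0 0 0)], sign=+1
Σ_t [0,1]: t=0:+1/414720 t=1:−1/172800 = -7/2073600
(3j)²=343/29172 [(7 3 6; 1 -2 1)], sign=+1
⇒ 4πI² = 100842/454597
I = (+1)√(100842/454597/(4π)) = 0.13286253

0.132863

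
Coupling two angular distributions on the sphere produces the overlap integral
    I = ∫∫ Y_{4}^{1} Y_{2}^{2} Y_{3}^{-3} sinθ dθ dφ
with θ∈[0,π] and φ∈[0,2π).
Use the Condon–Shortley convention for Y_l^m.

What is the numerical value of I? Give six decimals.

L=9 odd ⇒ parity kills the (l;000) factor ⇒ I = 0

0.000000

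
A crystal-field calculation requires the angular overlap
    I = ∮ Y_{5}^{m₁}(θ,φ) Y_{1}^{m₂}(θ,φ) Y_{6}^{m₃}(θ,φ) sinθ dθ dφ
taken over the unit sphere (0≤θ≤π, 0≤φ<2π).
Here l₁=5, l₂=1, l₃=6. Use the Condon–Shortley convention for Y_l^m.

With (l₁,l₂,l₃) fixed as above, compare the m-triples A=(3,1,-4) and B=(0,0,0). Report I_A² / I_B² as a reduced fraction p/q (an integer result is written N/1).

Same 5,1,6: normalisation and zero-m 3j drop out of the ratio.
A: Δ: 0! 10! 2! / 13! → 1/858; sum: t=0:+1/161280 = 1/161280; 3j²(5 1 6; 3 1 -4) = Δ·Π!·Σ² = 15/286  (sign +1)
B: Δ: 0! 10! 2! / 13! → 1/858; sum: t=0:+1/14400 = 1/14400; 3j²(5 1 6; 0 0 0) = Δ·Π!·Σ² = 6/143  (sign +1)
I_A²/I_B² = (15/286)/(6/143) = 5/4

5/4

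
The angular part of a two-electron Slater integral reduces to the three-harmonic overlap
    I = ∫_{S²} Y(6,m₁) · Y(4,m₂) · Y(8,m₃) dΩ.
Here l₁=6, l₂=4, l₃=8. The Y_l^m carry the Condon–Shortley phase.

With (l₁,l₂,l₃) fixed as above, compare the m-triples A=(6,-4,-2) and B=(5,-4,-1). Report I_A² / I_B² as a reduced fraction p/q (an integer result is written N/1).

Same 6,4,8: normalisation and zero-m 3j drop out of the ratio.
A: Δ: 2! 10! 6! / 19! → 1/23279256; sum: t=0:+1/5225472000 = 1/5225472000; 3j²(6 4 8; 6 -4 -2) = Δ·Π!·Σ² = 1/12597  (sign +1)
B: Δ: 2! 10! 6! / 19! → 1/23279256; sum: t=0:+1/522547200 = 1/522547200; 3j²(6 4 8; 5 -4 -1) = Δ·Π!·Σ² = 35/75582  (sign -1)
I_A²/I_B² = (1/12597)/(35/75582) = 6/35

6/35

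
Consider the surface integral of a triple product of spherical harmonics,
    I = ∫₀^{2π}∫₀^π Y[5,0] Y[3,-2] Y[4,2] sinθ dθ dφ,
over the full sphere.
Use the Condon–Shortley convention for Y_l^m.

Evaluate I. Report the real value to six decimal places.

-0.171327

Rules hold: Σm=0, L=12 even, 2≤4≤8.
N = 11·7·9 = 693
Δ = 4!·6!·2!/13! = 1/180180
Racah Σ t=1..3: t=1:−1/576 t=2:+1/144 t=3:−1/576 = 1/288
⇒ 3j(5 3 4; 0 0 0)² = 20/1001, sgn +1
Racah Σ t=0..1: t=0:+1/2880 t=1:−1/576 = -1/720
⇒ 3j(5 3 4; 0 -2 2)² = 80/3003, sgn -1
4πI² = N·(3j₀)²·(3jₘ)² = 4800/13013
I = -1·√(0.368862/4π) = -0.17132746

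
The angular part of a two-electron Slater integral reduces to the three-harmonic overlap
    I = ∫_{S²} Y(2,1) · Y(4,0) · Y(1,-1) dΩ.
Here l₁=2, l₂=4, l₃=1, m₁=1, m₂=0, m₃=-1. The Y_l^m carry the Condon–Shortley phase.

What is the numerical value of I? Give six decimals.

0.000000

l₃=1 ∉ [2,6] — triangle fails ⇒ I = 0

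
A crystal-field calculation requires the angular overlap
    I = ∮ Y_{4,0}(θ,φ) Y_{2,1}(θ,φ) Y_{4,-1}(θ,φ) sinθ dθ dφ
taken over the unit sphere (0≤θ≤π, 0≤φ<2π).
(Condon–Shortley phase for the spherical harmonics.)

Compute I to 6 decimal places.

Checks pass: Σm=0; 10 even; l₃=4∈[2,6].
(2·4+1)(2·2+1)(2·4+1) = 405
Δ: 2! 6! 2! / 11! → 1/13860
sum: t=0:+1/192 t=1:−1/36 t=2:+1/192 = -5/288
3j²(4 2 4; 0 0 0) = Δ·Π!·Σ² = 20/693  (sign -1)
sum: t=1:−1/72 t=2:+1/96 = -1/288
3j²(4 2 4; 0 1 -1) = Δ·Π!·Σ² = 1/462  (sign +1)
combine: 4πI² = 405·20/693·1/462 = 150/5929
take √, sign -1: I = -0.04486937

-0.044869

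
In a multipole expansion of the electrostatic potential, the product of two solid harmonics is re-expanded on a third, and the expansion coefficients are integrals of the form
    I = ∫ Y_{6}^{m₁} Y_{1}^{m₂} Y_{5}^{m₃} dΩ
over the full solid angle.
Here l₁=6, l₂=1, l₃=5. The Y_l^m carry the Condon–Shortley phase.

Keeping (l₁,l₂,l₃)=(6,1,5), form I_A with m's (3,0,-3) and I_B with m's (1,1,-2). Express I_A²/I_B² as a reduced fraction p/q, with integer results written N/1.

Shared (l₁,l₂,l₃)=(6,1,5): N and (l;000)² cancel in I_A²/I_B².
A: Δ = 2!·10!·0!/13! = 1/858; Racah Σ t=1..1: t=1:−1/80640 = -1/80640; ⇒ 3j(6 1 5; 3 0 -3)² = 9/286, sgn -1
B: Δ = 2!·10!·0!/13! = 1/858; Racah Σ t=2..2: t=2:+1/60480 = 1/60480; ⇒ 3j(6 1 5; 1 1 -2)² = 5/429, sgn -1
I_A²/I_B² = (9/286)/(5/429) = 27/10

27/10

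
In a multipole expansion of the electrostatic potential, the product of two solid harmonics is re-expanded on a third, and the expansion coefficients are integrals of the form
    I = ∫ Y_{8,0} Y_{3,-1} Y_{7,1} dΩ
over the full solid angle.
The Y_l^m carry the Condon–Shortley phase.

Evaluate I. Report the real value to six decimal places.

0.011037

m-sum 0 ✓  L=18 even ✓  5≤7≤11 ✓
Π(2lᵢ+1) = 17×7×15 = 1785
triangle coeff Δ(8,3,7) = 1/5290740
Σ_t [1,3]: t=1:−1/7257600 t=2:+1/2073600 t=3:−1/7257600 = 1/4838400
(3j)²=252/20995 [(8 3 7; 0 0 0)], sign=-1
Σ_t [0,2]: t=0:+1/46448640 t=1:−1/3628800 t=2:+1/4147200 = -1/77414400
(3j)²=3/41990 [(8 3 7; 0 -1 1)], sign=-1
⇒ 4πI² = 7938/5185765
I = (+1)√(7938/5185765/(4π)) = 0.01103683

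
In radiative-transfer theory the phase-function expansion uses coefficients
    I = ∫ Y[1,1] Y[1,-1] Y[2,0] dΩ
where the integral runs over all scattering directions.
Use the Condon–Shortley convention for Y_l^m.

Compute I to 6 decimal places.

0.126157

Checks pass: Σm=0; 4 even; l₃=2∈[0,2].
(2·1+1)(2·1+1)(2·2+1) = 45
Δ: 0! 2! 2! / 5! → 1/30
sum: t=0:+1/1 = 1/1
3j²(1 1 2; 0 0 0) = Δ·Π!·Σ² = 2/15  (sign +1)
sum: t=0:+1/4 = 1/4
3j²(1 1 2; 1 -1 0) = Δ·Π!·Σ² = 1/30  (sign +1)
combine: 4πI² = 45·2/15·1/30 = 1/5
take √, sign +1: I = 0.12615663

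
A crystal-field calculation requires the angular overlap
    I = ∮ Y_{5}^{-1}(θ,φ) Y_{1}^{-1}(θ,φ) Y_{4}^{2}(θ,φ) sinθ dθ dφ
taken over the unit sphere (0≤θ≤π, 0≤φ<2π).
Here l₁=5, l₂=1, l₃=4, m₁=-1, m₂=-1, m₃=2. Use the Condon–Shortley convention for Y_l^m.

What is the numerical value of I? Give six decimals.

-0.120286

m-sum 0 ✓  L=10 even ✓  4≤4≤6 ✓
Π(2lᵢ+1) = 11×3×9 = 297
triangle coeff Δ(5,1,4) = 1/495
Σ_t [1,1]: t=1:−1/576 = -1/576
(3j)²=5/99 [(5 1 4; 0 0 0)], sign=-1
Σ_t [0,0]: t=0:+1/2880 = 1/2880
(3j)²=2/165 [(5 1 4; -1 -1 2)], sign=+1
⇒ 4πI² = 2/11
I = (-1)√(2/11/(4π)) = -0.12028562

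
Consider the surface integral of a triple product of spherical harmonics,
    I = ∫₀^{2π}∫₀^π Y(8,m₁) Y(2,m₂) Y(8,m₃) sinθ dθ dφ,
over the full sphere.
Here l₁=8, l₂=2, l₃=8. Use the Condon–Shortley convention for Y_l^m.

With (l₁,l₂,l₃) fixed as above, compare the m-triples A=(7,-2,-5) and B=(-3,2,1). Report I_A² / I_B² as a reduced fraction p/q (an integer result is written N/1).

Shared (l₁,l₂,l₃)=(8,2,8): N and (l;000)² cancel in I_A²/I_B².
A: Δ = 2!·14!·2!/19! = 1/348840; Racah Σ t=0..0: t=0:+1/24908083200 = 1/24908083200; ⇒ 3j(8 2 8; 7 -2 -5)² = 7/1292, sgn -1
B: Δ = 2!·14!·2!/19! = 1/348840; Racah Σ t=2..2: t=2:+1/174182400 = 1/174182400; ⇒ 3j(8 2 8; -3 2 1)² = 77/3876, sgn -1
I_A²/I_B² = (7/1292)/(77/3876) = 3/11

3/11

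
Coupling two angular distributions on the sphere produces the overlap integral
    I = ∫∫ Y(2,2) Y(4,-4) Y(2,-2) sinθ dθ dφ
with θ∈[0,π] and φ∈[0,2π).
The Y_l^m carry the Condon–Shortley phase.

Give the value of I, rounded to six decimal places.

m-sum = 2 − 4 − 2 = -4 ≠ 0 ⇒ I = 0

0.000000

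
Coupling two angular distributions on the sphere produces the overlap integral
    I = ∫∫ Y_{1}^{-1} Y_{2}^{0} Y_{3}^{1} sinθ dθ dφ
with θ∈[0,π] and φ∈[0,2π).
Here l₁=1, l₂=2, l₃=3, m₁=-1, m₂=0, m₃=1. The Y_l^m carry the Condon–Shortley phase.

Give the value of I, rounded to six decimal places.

m-sum 0 ✓  L=6 even ✓  1≤3≤3 ✓
Π(2lᵢ+1) = 3×5×7 = 105
triangle coeff Δ(1,2,3) = 1/105
Σ_t [0,0]: t=0:+1/4 = 1/4
(3j)²=3/35 [(1 2 3; 0 0 0)], sign=-1
Σ_t [0,0]: t=0:+1/8 = 1/8
(3j)²=2/35 [(1 2 3; -1 0 1)], sign=+1
⇒ 4πI² = 18/35
I = (-1)√(18/35/(4π)) = -0.20230066

-0.202301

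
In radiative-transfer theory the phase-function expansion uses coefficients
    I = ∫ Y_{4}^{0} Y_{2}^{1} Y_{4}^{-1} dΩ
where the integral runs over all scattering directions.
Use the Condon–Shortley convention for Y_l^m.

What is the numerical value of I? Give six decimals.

-0.044869

m-sum 0 ✓  L=10 even ✓  2≤4≤6 ✓
Π(2lᵢ+1) = 9×5×9 = 405
triangle coeff Δ(4,2,4) = 1/13860
Σ_t [0,2]: t=0:+1/192 t=1:−1/36 t=2:+1/192 = -5/288
(3j)²=20/693 [(4 2 4; 0 0 0)], sign=-1
Σ_t [1,2]: t=1:−1/72 t=2:+1/96 = -1/288
(3j)²=1/462 [(4 2 4; 0 1 -1)], sign=+1
⇒ 4πI² = 150/5929
I = (-1)√(150/5929/(4π)) = -0.04486937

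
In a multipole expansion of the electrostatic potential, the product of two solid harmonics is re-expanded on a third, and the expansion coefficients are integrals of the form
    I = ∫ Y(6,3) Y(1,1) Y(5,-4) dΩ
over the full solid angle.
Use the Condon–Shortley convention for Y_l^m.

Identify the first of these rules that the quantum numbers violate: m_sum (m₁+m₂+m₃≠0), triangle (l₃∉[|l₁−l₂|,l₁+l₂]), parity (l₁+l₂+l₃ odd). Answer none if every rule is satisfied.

none

azimuthal sum: 3 + 1 − 4 = 0  ✓
5 ≤ 5 ≤ 7 (triangle on l)  ✓
L = 6 + 1 + 5 = 12 (even)  ✓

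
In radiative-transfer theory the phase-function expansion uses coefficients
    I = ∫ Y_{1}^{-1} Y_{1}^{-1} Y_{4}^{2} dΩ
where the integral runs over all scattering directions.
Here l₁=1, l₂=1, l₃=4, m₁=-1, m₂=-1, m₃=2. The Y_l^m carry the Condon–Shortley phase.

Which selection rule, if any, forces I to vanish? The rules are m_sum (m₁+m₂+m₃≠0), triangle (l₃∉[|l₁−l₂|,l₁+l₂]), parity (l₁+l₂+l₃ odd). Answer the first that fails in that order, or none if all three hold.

m₁+m₂+m₃ = -1 − 1 + 2 = 0  ✓
triangle: |1−1|=0 ≤ l₃=4 ≤ 1+1=2  ✗
parity: l₁+l₂+l₃ = 6 is even

triangle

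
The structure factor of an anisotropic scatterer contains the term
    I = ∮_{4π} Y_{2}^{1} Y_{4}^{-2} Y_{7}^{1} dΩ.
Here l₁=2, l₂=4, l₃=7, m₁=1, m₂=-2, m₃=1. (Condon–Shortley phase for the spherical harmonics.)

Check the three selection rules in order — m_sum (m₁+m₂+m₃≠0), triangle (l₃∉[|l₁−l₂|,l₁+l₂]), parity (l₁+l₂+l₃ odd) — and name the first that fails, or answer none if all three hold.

triangle

azimuthal sum: 1 − 2 + 1 = 0  ✓
2 ≤ 7 ≤ 6 (triangle on l)  ✗
L = 2 + 4 + 7 = 13 (odd)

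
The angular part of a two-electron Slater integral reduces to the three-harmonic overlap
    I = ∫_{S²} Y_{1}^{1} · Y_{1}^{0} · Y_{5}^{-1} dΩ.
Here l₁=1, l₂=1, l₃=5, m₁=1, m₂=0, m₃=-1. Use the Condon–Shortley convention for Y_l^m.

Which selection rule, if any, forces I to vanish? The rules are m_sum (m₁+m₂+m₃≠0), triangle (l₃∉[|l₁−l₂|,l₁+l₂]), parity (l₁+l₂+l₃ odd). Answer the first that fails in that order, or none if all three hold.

triangle

azimuthal sum: 1 + 0 − 1 = 0  ✓
0 ≤ 5 ≤ 2 (triangle on l)  ✗
L = 1 + 1 + 5 = 7 (odd)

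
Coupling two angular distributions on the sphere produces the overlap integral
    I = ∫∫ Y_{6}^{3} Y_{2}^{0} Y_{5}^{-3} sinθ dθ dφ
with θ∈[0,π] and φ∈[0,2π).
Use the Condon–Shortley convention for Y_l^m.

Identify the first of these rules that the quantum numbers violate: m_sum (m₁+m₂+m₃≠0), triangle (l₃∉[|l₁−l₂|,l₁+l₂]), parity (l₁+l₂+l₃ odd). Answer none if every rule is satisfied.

azimuthal sum: 3 + 0 − 3 = 0  ✓
4 ≤ 5 ≤ 8 (triangle on l)  ✓
L = 6 + 2 + 5 = 13 (odd)  ✗

parity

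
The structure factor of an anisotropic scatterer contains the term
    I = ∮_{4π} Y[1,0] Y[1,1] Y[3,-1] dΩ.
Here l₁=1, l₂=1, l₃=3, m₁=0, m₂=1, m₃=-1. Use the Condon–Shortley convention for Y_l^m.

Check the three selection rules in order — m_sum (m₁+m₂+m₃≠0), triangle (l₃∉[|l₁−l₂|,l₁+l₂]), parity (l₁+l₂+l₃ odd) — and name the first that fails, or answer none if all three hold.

azimuthal sum: 0 + 1 − 1 = 0  ✓
0 ≤ 3 ≤ 2 (triangle on l)  ✗
L = 1 + 1 + 3 = 5 (odd)

triangle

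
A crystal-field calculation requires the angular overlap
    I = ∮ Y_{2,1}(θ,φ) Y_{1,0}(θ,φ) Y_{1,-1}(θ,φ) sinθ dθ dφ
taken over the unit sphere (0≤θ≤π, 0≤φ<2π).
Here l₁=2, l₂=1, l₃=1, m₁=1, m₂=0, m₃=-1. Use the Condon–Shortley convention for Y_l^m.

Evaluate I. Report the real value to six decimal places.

Rules hold: Σm=0, L=4 even, 1≤1≤3.
N = 5·3·3 = 45
Δ = 2!·2!·0!/5! = 1/30
Racah Σ t=1..1: t=1:−1/1 = -1/1
⇒ 3j(2 1 1; 0 0 0)² = 2/15, sgn +1
Racah Σ t=1..1: t=1:−1/2 = -1/2
⇒ 3j(2 1 1; 1 0 -1)² = 1/10, sgn -1
4πI² = N·(3j₀)²·(3jₘ)² = 3/5
I = -1·√(0.6/4π) = -0.21850969

-0.218510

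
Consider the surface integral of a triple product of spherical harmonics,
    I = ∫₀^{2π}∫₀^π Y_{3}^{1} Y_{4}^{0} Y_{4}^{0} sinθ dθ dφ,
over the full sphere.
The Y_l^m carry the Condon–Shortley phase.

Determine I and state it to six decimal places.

0.000000

Σmᵢ = 1 ≠ 0, so the φ-integral vanishes; I = 0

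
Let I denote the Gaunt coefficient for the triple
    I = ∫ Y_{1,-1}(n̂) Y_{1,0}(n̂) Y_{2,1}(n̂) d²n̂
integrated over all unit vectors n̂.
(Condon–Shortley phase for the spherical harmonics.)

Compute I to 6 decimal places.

Checks pass: Σm=0; 4 even; l₃=2∈[0,2].
(2·1+1)(2·1+1)(2·2+1) = 45
Δ: 0! 2! 2! / 5! → 1/30
sum: t=0:+1/1 = 1/1
3j²(1 1 2; 0 0 0) = Δ·Π!·Σ² = 2/15  (sign +1)
sum: t=0:+1/2 = 1/2
3j²(1 1 2; -1 0 1) = Δ·Π!·Σ² = 1/10  (sign -1)
combine: 4πI² = 45·2/15·1/10 = 3/5
take √, sign -1: I = -0.21850969

-0.218510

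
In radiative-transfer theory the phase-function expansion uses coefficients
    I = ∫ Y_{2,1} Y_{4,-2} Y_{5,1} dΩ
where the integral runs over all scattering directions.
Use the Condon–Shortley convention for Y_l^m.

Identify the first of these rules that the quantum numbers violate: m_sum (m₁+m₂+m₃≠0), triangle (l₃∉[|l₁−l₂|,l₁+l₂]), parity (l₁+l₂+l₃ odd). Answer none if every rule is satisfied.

parity

azimuthal sum: 1 − 2 + 1 = 0  ✓
2 ≤ 5 ≤ 6 (triangle on l)  ✓
L = 2 + 4 + 5 = 11 (odd)  ✗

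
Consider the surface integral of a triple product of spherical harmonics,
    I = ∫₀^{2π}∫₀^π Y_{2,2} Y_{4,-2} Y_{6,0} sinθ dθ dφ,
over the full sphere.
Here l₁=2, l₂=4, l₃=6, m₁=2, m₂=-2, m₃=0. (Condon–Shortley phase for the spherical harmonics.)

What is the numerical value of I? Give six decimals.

0.061597

Checks pass: Σm=0; 12 even; l₃=6∈[2,6].
(2·2+1)(2·4+1)(2·6+1) = 585
Δ: 0! 4! 8! / 13! → 1/6435
sum: t=0:+1/2304 = 1/2304
3j²(2 4 6; 0 0 0) = Δ·Π!·Σ² = 5/143  (sign +1)
sum: t=0:+1/34560 = 1/34560
3j²(2 4 6; 2 -2 0) = Δ·Π!·Σ² = 1/429  (sign +1)
combine: 4πI² = 585·5/143·1/429 = 75/1573
take √, sign +1: I = 0.06159725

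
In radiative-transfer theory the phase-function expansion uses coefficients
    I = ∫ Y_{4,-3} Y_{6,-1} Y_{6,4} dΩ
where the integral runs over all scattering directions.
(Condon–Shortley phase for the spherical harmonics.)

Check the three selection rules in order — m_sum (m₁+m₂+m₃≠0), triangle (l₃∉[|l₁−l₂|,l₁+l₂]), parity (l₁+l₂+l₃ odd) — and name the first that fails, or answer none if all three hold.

none

Σmᵢ = 0  ✓
l₃∈[|l₁−l₂|,l₁+l₂]=[2,10], have l₃=6  ✓
Σlᵢ = 16 ⇒ even  ✓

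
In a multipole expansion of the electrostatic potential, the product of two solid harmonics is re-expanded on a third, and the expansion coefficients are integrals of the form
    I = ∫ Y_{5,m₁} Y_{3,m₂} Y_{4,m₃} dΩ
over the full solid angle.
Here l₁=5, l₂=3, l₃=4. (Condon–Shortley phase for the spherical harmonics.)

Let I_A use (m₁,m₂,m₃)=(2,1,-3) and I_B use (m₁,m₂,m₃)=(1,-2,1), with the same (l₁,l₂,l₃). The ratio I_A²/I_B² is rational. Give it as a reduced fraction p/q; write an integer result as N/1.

4802/3125

l's match ⇒ only the (l;m) 3-j factors differ between A and B.
A: triangle coeff Δ(5,3,4) = 1/180180; Σ_t [2,3]: t=2:+1/960 t=3:−1/4320 = 7/8640; (3j)²=343/12870 [(5 3 4; 2 1 -3)], sign=-1
B: triangle coeff Δ(5,3,4) = 1/180180; Σ_t [0,1]: t=0:+1/1152 t=1:−1/432 = -5/3456; (3j)²=625/36036 [(5 3 4; 1 -2 1)], sign=+1
I_A²/I_B² = (343/12870)/(625/36036) = 4802/3125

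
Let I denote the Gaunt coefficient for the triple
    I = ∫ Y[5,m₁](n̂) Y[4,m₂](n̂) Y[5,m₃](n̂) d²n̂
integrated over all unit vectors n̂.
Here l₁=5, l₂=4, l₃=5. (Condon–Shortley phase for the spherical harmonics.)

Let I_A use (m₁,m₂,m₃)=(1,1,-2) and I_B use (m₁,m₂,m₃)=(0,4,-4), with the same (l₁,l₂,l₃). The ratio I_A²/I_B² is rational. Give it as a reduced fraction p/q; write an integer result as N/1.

l's match ⇒ only the (l;m) 3-j factors differ between A and B.
A: triangle coeff Δ(5,4,5) = 1/3153150; Σ_t [1,4]: t=1:−1/5184 t=2:+1/1152 t=3:−1/2880 t=4:+1/103680 = 7/20736; (3j)²=35/2574 [(5 4 5; 1 1 -2)], sign=-1
B: triangle coeff Δ(5,4,5) = 1/3153150; Σ_t [4,4]: t=4:+1/69120 = 1/69120; (3j)²=2/143 [(5 4 5; 0 4 -4)], sign=-1
I_A²/I_B² = (35/2574)/(2/143) = 35/36

35/36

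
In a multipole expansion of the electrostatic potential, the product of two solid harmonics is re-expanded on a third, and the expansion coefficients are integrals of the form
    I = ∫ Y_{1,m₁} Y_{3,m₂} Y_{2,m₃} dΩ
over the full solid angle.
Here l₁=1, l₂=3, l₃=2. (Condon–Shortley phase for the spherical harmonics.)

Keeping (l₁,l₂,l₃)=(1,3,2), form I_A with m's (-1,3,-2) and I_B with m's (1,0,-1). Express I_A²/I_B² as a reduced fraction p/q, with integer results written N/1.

l's match ⇒ only the (l;m) 3-j factors differ between A and B.
A: triangle coeff Δ(1,3,2) = 1/105; Σ_t [2,2]: t=2:+1/48 = 1/48; (3j)²=1/7 [(1 3 2; -1 3 -2)], sign=+1
B: triangle coeff Δ(1,3,2) = 1/105; Σ_t [0,0]: t=0:+1/12 = 1/12; (3j)²=1/35 [(1 3 2; 1 0 -1)], sign=-1
I_A²/I_B² = (1/7)/(1/35) = 5/1

5/1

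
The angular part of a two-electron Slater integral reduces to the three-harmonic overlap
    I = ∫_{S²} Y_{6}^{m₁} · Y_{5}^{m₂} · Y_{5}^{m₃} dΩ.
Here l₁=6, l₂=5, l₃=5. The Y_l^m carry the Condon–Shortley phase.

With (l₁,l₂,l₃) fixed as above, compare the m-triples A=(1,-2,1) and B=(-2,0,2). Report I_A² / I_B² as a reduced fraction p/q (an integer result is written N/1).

Same 6,5,5: normalisation and zero-m 3j drop out of the ratio.
A: Δ: 6! 6! 4! / 17! → 1/28588560; sum: t=0:+1/518400 t=1:−1/23040 t=2:+1/10368 t=3:−1/41472 = 1/32400; 3j²(6 5 5; 1 -2 1) = Δ·Π!·Σ² = 128/12155  (sign +1)
B: Δ: 6! 6! 4! / 17! → 1/28588560; sum: t=2:+1/207360 t=3:−1/17280 t=4:+1/13824 t=5:−1/103680 = 1/103680; 3j²(6 5 5; -2 0 2) = Δ·Π!·Σ² = 10/7293  (sign -1)
I_A²/I_B² = (128/12155)/(10/7293) = 192/25

192/25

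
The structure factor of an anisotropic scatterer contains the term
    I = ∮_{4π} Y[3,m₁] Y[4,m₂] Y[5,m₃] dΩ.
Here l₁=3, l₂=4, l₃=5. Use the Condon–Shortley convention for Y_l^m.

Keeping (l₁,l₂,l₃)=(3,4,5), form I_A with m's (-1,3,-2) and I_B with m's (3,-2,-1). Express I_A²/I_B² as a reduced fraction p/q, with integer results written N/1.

4802/3375

Shared (l₁,l₂,l₃)=(3,4,5): N and (l;000)² cancel in I_A²/I_B².
A: Δ = 2!·4!·6!/13! = 1/180180; Racah Σ t=1..2: t=1:−1/4320 t=2:+1/960 = 7/8640; ⇒ 3j(3 4 5; -1 3 -2)² = 343/12870, sgn -1
B: Δ = 2!·4!·6!/13! = 1/180180; Racah Σ t=0..0: t=0:+1/2304 = 1/2304; ⇒ 3j(3 4 5; 3 -2 -1)² = 75/4004, sgn +1
I_A²/I_B² = (343/12870)/(75/4004) = 4802/3375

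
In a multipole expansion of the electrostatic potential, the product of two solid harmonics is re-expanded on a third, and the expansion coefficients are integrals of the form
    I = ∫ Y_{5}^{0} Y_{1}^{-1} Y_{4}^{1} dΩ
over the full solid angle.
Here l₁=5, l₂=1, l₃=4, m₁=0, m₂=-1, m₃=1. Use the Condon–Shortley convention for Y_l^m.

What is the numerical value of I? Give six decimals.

Rules hold: Σm=0, L=10 even, 4≤4≤6.
N = 11·3·9 = 297
Δ = 2!·8!·0!/11! = 1/495
Racah Σ t=1..1: t=1:−1/576 = -1/576
⇒ 3j(5 1 4; 0 0 0)² = 5/99, sgn -1
Racah Σ t=0..0: t=0:+1/1440 = 1/1440
⇒ 3j(5 1 4; 0 -1 1)² = 2/99, sgn -1
4πI² = N·(3j₀)²·(3jₘ)² = 10/33
I = +1·√(0.30303/4π) = 0.15528807

0.155288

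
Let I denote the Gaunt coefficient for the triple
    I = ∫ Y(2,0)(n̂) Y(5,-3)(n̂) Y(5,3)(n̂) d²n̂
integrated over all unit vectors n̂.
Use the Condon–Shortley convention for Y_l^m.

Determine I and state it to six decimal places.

-0.016174

Checks pass: Σm=0; 12 even; l₃=5∈[3,7].
(2·2+1)(2·5+1)(2·5+1) = 605
Δ: 2! 2! 8! / 13! → 1/38610
sum: t=0:+1/2880 t=1:−1/576 t=2:+1/2880 = -1/960
3j²(2 5 5; 0 0 0) = Δ·Π!·Σ² = 10/429  (sign +1)
sum: t=0:+1/5760 t=1:−1/5040 t=2:+1/161280 = -1/53760
3j²(2 5 5; 0 -3 3) = Δ·Π!·Σ² = 1/4290  (sign -1)
combine: 4πI² = 605·10/429·1/4290 = 5/1521
take √, sign -1: I = -0.01617393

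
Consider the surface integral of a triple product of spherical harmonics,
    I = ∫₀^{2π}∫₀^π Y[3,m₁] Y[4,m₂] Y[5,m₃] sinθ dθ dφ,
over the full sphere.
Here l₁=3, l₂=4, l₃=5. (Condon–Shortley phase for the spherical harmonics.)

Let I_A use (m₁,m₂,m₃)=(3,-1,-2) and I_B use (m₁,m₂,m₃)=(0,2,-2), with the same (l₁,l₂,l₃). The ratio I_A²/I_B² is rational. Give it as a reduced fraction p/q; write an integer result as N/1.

Shared (l₁,l₂,l₃)=(3,4,5): N and (l;000)² cancel in I_A²/I_B².
A: Δ = 2!·4!·6!/13! = 1/180180; Racah Σ t=0..0: t=0:+1/1728 = 1/1728; ⇒ 3j(3 4 5; 3 -1 -2)² = 25/858, sgn -1
B: Δ = 2!·4!·6!/13! = 1/180180; Racah Σ t=0..2: t=0:+1/8640 t=1:−1/480 t=2:+1/576 = -1/4320; ⇒ 3j(3 4 5; 0 2 -2)² = 1/2145, sgn +1
I_A²/I_B² = (25/858)/(1/2145) = 125/2

125/2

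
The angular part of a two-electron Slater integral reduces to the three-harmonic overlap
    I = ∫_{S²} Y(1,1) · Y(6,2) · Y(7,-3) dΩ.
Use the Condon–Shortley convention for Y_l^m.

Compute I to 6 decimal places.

Rules hold: Σm=0, L=14 even, 5≤7≤7.
N = 3·13·15 = 585
Δ = 0!·2!·12!/15! = 1/1365
Racah Σ t=0..0: t=0:+1/518400 = 1/518400
⇒ 3j(1 6 7; 0 0 0)² = 7/195, sgn -1
Racah Σ t=0..0: t=0:+1/1935360 = 1/1935360
⇒ 3j(1 6 7; 1 2 -3)² = 3/91, sgn +1
4πI² = N·(3j₀)²·(3jₘ)² = 9/13
I = -1·√(0.692308/4π) = -0.23471705

-0.234717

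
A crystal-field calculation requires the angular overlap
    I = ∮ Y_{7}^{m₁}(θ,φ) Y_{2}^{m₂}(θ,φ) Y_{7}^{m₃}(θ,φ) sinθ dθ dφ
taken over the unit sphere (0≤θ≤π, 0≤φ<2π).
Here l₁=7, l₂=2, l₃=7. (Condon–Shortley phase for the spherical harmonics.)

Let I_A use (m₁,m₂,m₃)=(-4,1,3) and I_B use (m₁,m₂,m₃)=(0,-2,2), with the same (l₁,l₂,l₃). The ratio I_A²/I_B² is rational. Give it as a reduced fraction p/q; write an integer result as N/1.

l's match ⇒ only the (l;m) 3-j factors differ between A and B.
A: triangle coeff Δ(7,2,7) = 1/185640; Σ_t [1,2]: t=1:−1/14515200 t=2:+1/4354560 = 1/6220800; (3j)²=77/4420 [(7 2 7; -4 1 3)], sign=+1
B: triangle coeff Δ(7,2,7) = 1/185640; Σ_t [0,0]: t=0:+1/2419200 = 1/2419200; (3j)²=27/1105 [(7 2 7; 0 -2 2)], sign=-1
I_A²/I_B² = (77/4420)/(27/1105) = 77/108

77/108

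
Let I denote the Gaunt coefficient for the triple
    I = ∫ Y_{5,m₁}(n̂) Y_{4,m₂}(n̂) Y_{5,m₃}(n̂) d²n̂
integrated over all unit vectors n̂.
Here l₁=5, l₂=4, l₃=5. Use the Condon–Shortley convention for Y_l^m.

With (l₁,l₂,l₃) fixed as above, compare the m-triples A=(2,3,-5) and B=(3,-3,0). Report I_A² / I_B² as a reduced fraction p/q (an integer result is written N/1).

Shared (l₁,l₂,l₃)=(5,4,5): N and (l;000)² cancel in I_A²/I_B².
A: Δ = 4!·6!·4!/15! = 1/3153150; Racah Σ t=3..3: t=3:−1/103680 = -1/103680; ⇒ 3j(5 4 5; 2 3 -5)² = 7/429, sgn -1
B: Δ = 4!·6!·4!/15! = 1/3153150; Racah Σ t=0..1: t=0:+1/6912 t=1:−1/17280 = 1/11520; ⇒ 3j(5 4 5; 3 -3 0)² = 2/143, sgn -1
I_A²/I_B² = (7/429)/(2/143) = 7/6

7/6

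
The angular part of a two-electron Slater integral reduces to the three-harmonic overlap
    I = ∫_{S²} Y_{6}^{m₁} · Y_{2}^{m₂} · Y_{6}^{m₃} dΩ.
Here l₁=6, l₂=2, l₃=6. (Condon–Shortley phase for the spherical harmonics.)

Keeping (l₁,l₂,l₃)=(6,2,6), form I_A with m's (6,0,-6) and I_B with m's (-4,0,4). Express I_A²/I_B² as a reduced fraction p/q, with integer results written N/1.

121/1

Same 6,2,6: normalisation and zero-m 3j drop out of the ratio.
A: Δ: 2! 10! 2! / 15! → 1/90090; sum: t=0:+1/14515200 = 1/14515200; 3j²(6 2 6; 6 0 -6) = Δ·Π!·Σ² = 22/455  (sign +1)
B: Δ: 2! 10! 2! / 15! → 1/90090; sum: t=0:+1/14515200 t=1:−1/362880 t=2:+1/322560 = 1/2419200; 3j²(6 2 6; -4 0 4) = Δ·Π!·Σ² = 2/5005  (sign +1)
I_A²/I_B² = (22/455)/(2/5005) = 121/1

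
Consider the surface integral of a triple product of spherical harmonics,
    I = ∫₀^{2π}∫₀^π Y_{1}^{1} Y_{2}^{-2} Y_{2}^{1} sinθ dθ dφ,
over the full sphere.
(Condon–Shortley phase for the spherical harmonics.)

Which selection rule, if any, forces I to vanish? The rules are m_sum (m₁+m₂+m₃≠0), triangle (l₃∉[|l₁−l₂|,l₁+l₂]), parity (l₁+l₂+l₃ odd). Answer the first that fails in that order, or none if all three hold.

azimuthal sum: 1 − 2 + 1 = 0  ✓
1 ≤ 2 ≤ 3 (triangle on l)  ✓
L = 1 + 2 + 2 = 5 (odd)  ✗

parity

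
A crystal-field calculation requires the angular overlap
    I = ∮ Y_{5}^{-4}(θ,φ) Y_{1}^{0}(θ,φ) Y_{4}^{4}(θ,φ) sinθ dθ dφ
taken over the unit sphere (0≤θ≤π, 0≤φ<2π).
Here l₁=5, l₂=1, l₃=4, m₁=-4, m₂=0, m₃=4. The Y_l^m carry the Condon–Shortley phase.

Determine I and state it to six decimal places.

m-sum 0 ✓  L=10 even ✓  4≤4≤6 ✓
Π(2lᵢ+1) = 11×3×9 = 297
triangle coeff Δ(5,1,4) = 1/495
Σ_t [1,1]: t=1:−1/576 = -1/576
(3j)²=5/99 [(5 1 4; 0 0 0)], sign=-1
Σ_t [1,1]: t=1:−1/40320 = -1/40320
(3j)²=1/55 [(5 1 4; -4 0 4)], sign=-1
⇒ 4πI² = 3/11
I = (+1)√(3/11/(4π)) = 0.14731920

0.147319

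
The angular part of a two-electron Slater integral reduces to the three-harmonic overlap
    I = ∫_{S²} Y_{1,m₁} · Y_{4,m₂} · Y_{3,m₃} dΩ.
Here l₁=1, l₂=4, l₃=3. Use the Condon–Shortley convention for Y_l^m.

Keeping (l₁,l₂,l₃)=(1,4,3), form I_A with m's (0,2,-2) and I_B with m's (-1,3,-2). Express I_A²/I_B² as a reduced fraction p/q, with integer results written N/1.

l's match ⇒ only the (l;m) 3-j factors differ between A and B.
A: triangle coeff Δ(1,4,3) = 1/252; Σ_t [1,1]: t=1:−1/120 = -1/120; (3j)²=1/21 [(1 4 3; 0 2 -2)], sign=+1
B: triangle coeff Δ(1,4,3) = 1/252; Σ_t [2,2]: t=2:+1/240 = 1/240; (3j)²=1/12 [(1 4 3; -1 3 -2)], sign=-1
I_A²/I_B² = (1/21)/(1/12) = 4/7

4/7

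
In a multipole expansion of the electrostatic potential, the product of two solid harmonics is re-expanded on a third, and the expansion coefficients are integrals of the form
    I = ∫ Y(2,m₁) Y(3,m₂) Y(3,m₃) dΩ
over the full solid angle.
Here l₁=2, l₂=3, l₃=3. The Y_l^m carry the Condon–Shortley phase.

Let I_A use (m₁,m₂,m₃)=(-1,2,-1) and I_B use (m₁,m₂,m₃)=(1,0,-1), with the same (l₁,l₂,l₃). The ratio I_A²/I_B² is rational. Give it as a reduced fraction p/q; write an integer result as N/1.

15/2

l's match ⇒ only the (l;m) 3-j factors differ between A and B.
A: triangle coeff Δ(2,3,3) = 1/3780; Σ_t [1,2]: t=1:−1/48 t=2:+1/12 = 1/16; (3j)²=1/28 [(2 3 3; -1 2 -1)], sign=+1
B: triangle coeff Δ(2,3,3) = 1/3780; Σ_t [0,1]: t=0:+1/12 t=1:−1/8 = -1/24; (3j)²=1/210 [(2 3 3; 1 0 -1)], sign=-1
I_A²/I_B² = (1/28)/(1/210) = 15/2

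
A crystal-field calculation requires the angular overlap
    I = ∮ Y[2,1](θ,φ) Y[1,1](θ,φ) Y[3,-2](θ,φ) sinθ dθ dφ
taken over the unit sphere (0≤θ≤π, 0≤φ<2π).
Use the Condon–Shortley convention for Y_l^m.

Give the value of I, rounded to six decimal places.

0.261169

m-sum 0 ✓  L=6 even ✓  1≤3≤3 ✓
Π(2lᵢ+1) = 5×3×7 = 105
triangle coeff Δ(2,1,3) = 1/105
Σ_t [0,0]: t=0:+1/4 = 1/4
(3j)²=3/35 [(2 1 3; 0 0 0)], sign=-1
Σ_t [0,0]: t=0:+1/12 = 1/12
(3j)²=2/21 [(2 1 3; 1 1 -2)], sign=-1
⇒ 4πI² = 6/7
I = (+1)√(6/7/(4π)) = 0.26116903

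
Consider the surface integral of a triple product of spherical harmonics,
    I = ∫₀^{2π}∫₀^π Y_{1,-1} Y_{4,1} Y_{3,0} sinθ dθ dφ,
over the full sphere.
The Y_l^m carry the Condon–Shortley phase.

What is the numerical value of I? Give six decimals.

m-sum 0 ✓  L=8 even ✓  3≤3≤5 ✓
Π(2lᵢ+1) = 3×9×7 = 189
triangle coeff Δ(1,4,3) = 1/252
Σ_t [1,1]: t=1:−1/36 = -1/36
(3j)²=4/63 [(1 4 3; 0 0 0)], sign=+1
Σ_t [2,2]: t=2:+1/72 = 1/72
(3j)²=5/126 [(1 4 3; -1 1 0)], sign=-1
⇒ 4πI² = 10/21
I = (-1)√(10/21/(4π)) = -0.19466390

-0.194664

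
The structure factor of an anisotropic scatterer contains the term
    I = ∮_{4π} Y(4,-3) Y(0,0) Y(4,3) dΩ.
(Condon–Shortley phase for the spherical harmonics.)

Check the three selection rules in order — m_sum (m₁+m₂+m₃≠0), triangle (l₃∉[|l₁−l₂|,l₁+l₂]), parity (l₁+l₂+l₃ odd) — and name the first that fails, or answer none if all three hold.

azimuthal sum: -3 + 0 + 3 = 0  ✓
4 ≤ 4 ≤ 4 (triangle on l)  ✓
L = 4 + 0 + 4 = 8 (even)  ✓

none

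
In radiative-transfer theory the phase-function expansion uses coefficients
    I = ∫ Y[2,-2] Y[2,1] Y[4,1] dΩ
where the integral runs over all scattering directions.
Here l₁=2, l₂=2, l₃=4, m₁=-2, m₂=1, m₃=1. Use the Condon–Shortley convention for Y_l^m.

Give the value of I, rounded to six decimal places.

Checks pass: Σm=0; 8 even; l₃=4∈[0,4].
(2·2+1)(2·2+1)(2·4+1) = 225
Δ: 0! 4! 4! / 9! → 1/630
sum: t=0:+1/16 = 1/16
3j²(2 2 4; 0 0 0) = Δ·Π!·Σ² = 2/35  (sign +1)
sum: t=0:+1/144 = 1/144
3j²(2 2 4; -2 1 1) = Δ·Π!·Σ² = 1/126  (sign -1)
combine: 4πI² = 225·2/35·1/126 = 5/49
take √, sign -1: I = -0.09011188

-0.090112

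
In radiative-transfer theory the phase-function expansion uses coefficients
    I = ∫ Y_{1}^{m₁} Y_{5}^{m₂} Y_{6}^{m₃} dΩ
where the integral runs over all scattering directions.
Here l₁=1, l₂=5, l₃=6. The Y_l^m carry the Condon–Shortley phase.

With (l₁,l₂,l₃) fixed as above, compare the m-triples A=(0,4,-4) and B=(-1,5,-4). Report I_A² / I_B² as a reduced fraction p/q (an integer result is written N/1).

l's match ⇒ only the (l;m) 3-j factors differ between A and B.
A: triangle coeff Δ(1,5,6) = 1/858; Σ_t [0,0]: t=0:+1/362880 = 1/362880; (3j)²=10/429 [(1 5 6; 0 4 -4)], sign=+1
B: triangle coeff Δ(1,5,6) = 1/858; Σ_t [0,0]: t=0:+1/7257600 = 1/7257600; (3j)²=1/858 [(1 5 6; -1 5 -4)], sign=+1
I_A²/I_B² = (10/429)/(1/858) = 20/1

20/1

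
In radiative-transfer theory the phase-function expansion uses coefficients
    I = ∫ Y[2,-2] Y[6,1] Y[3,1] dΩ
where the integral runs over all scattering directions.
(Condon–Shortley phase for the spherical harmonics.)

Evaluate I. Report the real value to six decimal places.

|2−6|≤3≤2+6 violated ⇒ I = 0

0.000000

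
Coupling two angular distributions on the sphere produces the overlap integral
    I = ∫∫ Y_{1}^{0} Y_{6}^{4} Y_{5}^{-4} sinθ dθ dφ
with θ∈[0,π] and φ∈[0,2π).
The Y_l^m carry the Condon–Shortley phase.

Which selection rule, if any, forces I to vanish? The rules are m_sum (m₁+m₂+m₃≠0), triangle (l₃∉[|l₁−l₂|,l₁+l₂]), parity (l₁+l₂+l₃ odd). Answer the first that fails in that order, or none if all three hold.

none

m₁+m₂+m₃ = 0 + 4 − 4 = 0  ✓
triangle: |1−6|=5 ≤ l₃=5 ≤ 1+6=7  ✓
parity: l₁+l₂+l₃ = 12 is even  ✓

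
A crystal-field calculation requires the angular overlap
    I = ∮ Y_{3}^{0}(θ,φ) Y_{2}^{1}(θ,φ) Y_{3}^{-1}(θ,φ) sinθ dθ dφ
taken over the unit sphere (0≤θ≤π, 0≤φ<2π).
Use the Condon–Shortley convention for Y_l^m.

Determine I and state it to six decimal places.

-0.059471

Checks pass: Σm=0; 8 even; l₃=3∈[1,5].
(2·3+1)(2·2+1)(2·3+1) = 245
Δ: 2! 4! 2! / 9! → 1/3780
sum: t=0:+1/24 t=1:−1/4 t=2:+1/24 = -1/6
3j²(3 2 3; 0 0 0) = Δ·Π!·Σ² = 4/105  (sign +1)
sum: t=1:−1/8 t=2:+1/12 = -1/24
3j²(3 2 3; 0 1 -1) = Δ·Π!·Σ² = 1/210  (sign -1)
combine: 4πI² = 245·4/105·1/210 = 2/45
take √, sign -1: I = -0.05947080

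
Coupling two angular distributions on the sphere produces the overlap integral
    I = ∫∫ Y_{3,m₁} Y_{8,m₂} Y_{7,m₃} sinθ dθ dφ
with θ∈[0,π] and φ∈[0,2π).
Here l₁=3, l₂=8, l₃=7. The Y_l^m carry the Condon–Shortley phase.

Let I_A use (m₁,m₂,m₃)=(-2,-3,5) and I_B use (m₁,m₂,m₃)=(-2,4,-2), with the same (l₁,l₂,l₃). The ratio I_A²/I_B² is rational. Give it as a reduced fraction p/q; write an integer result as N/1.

480/11

Same 3,8,7: normalisation and zero-m 3j drop out of the ratio.
A: Δ: 4! 2! 12! / 19! → 1/5290740; sum: t=3:−1/87091200 t=4:+1/958003200 = -1/95800320; 3j²(3 8 7; -2 -3 5) = Δ·Π!·Σ² = 1000/88179  (sign -1)
B: Δ: 4! 2! 12! / 19! → 1/5290740; sum: t=3:−1/26127360 t=4:+1/23224320 = 1/209018880; 3j²(3 8 7; -2 4 -2) = Δ·Π!·Σ² = 275/1058148  (sign -1)
I_A²/I_B² = (1000/88179)/(275/1058148) = 480/11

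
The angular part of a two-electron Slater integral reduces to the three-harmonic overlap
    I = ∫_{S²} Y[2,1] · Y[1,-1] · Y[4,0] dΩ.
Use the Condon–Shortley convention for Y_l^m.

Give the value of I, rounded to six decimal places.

triangle: need 1≤l₃≤3, have 4; I=0

0.000000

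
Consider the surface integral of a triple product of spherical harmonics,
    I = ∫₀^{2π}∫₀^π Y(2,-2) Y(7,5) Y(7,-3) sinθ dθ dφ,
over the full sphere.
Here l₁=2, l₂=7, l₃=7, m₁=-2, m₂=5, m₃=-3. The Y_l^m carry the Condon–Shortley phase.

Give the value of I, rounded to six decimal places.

0.139127

m-sum 0 ✓  L=16 even ✓  5≤7≤9 ✓
Π(2lᵢ+1) = 5×15×15 = 1125
triangle coeff Δ(2,7,7) = 1/185640
Σ_t [0,2]: t=0:+1/2419200 t=1:−1/518400 t=2:+1/2419200 = -1/907200
(3j)²=56/3315 [(2 7 7; 0 0 0)], sign=+1
Σ_t [2,2]: t=2:+1/29030400 = 1/29030400
(3j)²=99/7735 [(2 7 7; -2 5 -3)], sign=+1
⇒ 4πI² = 11880/48841
I = (+1)√(11880/48841/(4π)) = 0.13912687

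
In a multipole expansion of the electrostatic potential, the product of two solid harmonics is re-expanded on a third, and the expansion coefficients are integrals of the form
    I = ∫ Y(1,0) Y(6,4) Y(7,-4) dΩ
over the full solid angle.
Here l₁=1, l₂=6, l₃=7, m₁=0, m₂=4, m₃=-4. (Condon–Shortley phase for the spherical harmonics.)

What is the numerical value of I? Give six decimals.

0.201000

Rules hold: Σm=0, L=14 even, 5≤7≤7.
N = 3·13·15 = 585
Δ = 0!·2!·12!/15! = 1/1365
Racah Σ t=0..0: t=0:+1/518400 = 1/518400
⇒ 3j(1 6 7; 0 0 0)² = 7/195, sgn -1
Racah Σ t=0..0: t=0:+1/7257600 = 1/7257600
⇒ 3j(1 6 7; 0 4 -4)² = 11/455, sgn -1
4πI² = N·(3j₀)²·(3jₘ)² = 33/65
I = +1·√(0.507692/4π) = 0.20099968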